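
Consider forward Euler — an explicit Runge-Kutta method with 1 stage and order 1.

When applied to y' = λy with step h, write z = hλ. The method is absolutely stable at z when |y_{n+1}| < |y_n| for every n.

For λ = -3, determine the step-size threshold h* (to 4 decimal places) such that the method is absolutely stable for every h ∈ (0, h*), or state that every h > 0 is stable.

Test eqn y'=λy, z=hλ:
  order 1, 1-stage ⇒ R(z)=1+z
  (e.g. R(-0.52)=0.48000, |R|=0.48000)

Boundary: |R(x)|=1, x<0.
x=-0.52: |R|=0.4800
|R(-1.99)|=0.9900 |R(-1.57)|=0.5700 |R(-0.57)|=0.4300
Bisect:
  x_lo=-2.6780 |R|=1.6780  x_hi=-0.2614 |R|=0.7386
  mid=-1.46971 |R|=0.46971 →hi
  mid=-2.07385 |R|=1.07385 →lo
  mid=-1.77178 |R|=0.77178 →hi
  mid=-1.92282 |R|=0.92282 →hi
  mid=-1.99833 |R|=0.99833 →hi
  mid=-2.03609 |R|=1.03609 →lo
  mid=-2.01721 |R|=1.01721 →lo
  mid=-2.00777 |R|=1.00777 →lo
  mid=-2.00305 |R|=1.00305 →lo
  ...
  [-2.00010,-1.99996] ⇒ x*=-2.0000
Interval (-2.0000, 0).

(-2.0000,0); λ=-3 ⇒ h* = 0.6667.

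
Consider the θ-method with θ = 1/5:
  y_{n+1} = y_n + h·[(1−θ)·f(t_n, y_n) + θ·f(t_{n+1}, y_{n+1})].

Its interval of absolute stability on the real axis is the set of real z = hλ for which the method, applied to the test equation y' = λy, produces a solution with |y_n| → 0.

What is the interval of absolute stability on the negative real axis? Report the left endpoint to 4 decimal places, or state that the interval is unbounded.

Test eqn y'=λy, z=hλ:
  y_{n+1} = y_n + z·[4/5·y_n + 1/5·y_{n+1}] ⇒ (1 − 1/5z)y_{n+1} = (1 + 4/5z)y_n
  ⇒ R(z) = (1 + 4/5z)/(1 − 1/5z).

Need |R(x)|<1, x<0.
x=-1.38: |R|=0.0815
R=−1: 1+4/5x = −1+1/5x ⇒ -3/5x=2 ⇒ x=2/(-3/5)=-3.3333
Confirm numerically:
  x=-2.989: |R|=0.87070 <1
  x=-1.946: |R|=0.40081 <1
  x=-1.688: |R|=0.26196 <1
  x=-3.901: |R|=1.19133 >1
  x=-3.621: |R|=1.10010 >1
  x=-3.617: |R|=1.09876 >1
Stable set (-3.3333, 0).

z∈(-3.3333,0).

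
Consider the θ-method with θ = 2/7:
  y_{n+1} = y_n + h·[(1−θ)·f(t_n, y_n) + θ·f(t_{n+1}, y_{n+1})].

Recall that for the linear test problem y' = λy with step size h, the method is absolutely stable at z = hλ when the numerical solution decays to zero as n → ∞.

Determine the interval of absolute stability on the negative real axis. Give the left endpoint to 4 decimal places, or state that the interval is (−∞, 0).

Test eqn y'=λy, z=hλ:
  y_{n+1} = y_n + z·[5/7·y_n + 2/7·y_{n+1}] ⇒ (1 − 2/7z)y_{n+1} = (1 + 5/7z)y_n
  ⇒ R(z) = (1 + 5/7z)/(1 − 2/7z).

Solve |R(x)|<1 on ℝ⁻.
x=-0.54: |R|=0.5322
R=−1: 1+5/7x = −1+2/7x ⇒ -3/7x=2 ⇒ x=2/(-3/7)=-4.6667
Confirm numerically:
  x=-3.829: |R|=0.82856 <1
  x=-3.157: |R|=0.65983 <1
  x=-3.144: |R|=0.65623 <1
  x=-2.973: |R|=0.60752 <1
  x=-4.838: |R|=1.03082 >1
  x=-4.709: |R|=1.00774 >1
Interval (-4.6667, 0).

(-4.6667, 0).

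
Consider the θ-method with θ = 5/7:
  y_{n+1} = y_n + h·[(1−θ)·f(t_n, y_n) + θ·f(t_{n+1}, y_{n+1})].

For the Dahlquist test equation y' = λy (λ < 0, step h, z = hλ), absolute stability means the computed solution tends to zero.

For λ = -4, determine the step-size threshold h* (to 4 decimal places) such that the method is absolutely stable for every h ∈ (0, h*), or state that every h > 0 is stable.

On y'=λy, z=hλ:
  y_{n+1} = y_n + z·[2/7·y_n + 5/7·y_{n+1}] ⇒ (1 − 5/7z)y_{n+1} = (1 + 2/7z)y_n
  so R(z) = (1 + 2/7z)/(1 − 5/7z).

Boundary: |R(x)|=1, x<0.
x=-1.23: |R|=0.3452
x=-2: |R|=0.1765
x=-10: |R|=0.2281
x=-100: |R|=0.3807
θ=5/7≥1/2 ⇒ |1+2/7x|<|1−5/7x| ∀x<0 ⇒ stable on all of ℝ⁻.

unbounded; (−∞, 0). Any h>0 works for λ=-4.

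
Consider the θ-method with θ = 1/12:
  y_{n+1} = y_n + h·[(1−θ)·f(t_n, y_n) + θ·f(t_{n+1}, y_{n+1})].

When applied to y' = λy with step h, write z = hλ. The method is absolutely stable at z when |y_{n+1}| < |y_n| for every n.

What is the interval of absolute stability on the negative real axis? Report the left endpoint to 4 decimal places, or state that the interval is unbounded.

Set f=λy, z=hλ:
  y_{n+1} = y_n + z·[11/12·y_n + 1/12·y_{n+1}] ⇒ (1 − 1/12z)y_{n+1} = (1 + 11/12z)y_n
  so R(z) = (1 + 11/12z)/(1 − 1/12z).

Need |R(x)|<1, x<0.
x=-0.57: |R|=0.4558
R=−1: 1+11/12x = −1+1/12x ⇒ -5/6x=2 ⇒ x=2/(-5/6)=-2.4000
Confirm numerically:
  x=-2.231: |R|=0.88125 <1
  x=-2.149: |R|=0.82260 <1
  x=-2.070: |R|=0.76546 <1
  x=-1.653: |R|=0.45287 <1
  x=-2.692: |R|=1.19875 >1
  x=-2.582: |R|=1.12481 >1
So |R|<1 on (-2.4000, 0).

z∈(-2.4000,0).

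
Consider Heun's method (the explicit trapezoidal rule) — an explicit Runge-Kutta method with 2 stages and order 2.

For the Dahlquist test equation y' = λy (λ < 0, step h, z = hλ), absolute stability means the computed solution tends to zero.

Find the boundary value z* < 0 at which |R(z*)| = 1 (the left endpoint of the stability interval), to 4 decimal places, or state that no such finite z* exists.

left endpoint -2.0000.

Set f=λy, z=hλ:
  order 2, 2-stage ⇒ R(z)=1+z+z^2/2
  (e.g. R(-1.18)=0.51620, |R|=0.51620)

Solve |R(x)|<1 on ℝ⁻.
x=-1.18: |R|=0.5162
|R(-1.96)|=0.9608 |R(-1.05)|=0.5012 |R(-0.62)|=0.5722
Bisect:
  x_lo=-2.4936 |R|=1.6154  x_hi=-0.2020 |R|=0.8184
  mid=-1.34780 |R|=0.56048 →hi
  mid=-1.92068 |R|=0.92383 →hi
  mid=-2.20712 |R|=1.22857 →lo
  mid=-2.06390 |R|=1.06594 →lo
  mid=-1.99229 |R|=0.99232 →hi
  mid=-2.02810 |R|=1.02849 →lo
  mid=-2.01019 |R|=1.01025 →lo
  mid=-2.00124 |R|=1.00124 →lo
  ...
  [-2.00012,-1.99998] ⇒ x*=-2.0000
So |R|<1 on (-2.0000, 0).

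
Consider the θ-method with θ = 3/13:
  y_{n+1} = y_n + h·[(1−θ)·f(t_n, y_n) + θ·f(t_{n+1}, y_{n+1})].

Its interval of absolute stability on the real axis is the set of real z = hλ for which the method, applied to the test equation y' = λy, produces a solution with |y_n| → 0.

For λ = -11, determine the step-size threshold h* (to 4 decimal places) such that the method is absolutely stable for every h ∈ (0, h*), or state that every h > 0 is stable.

(-3.7143,0); λ=-11 ⇒ h* = (26/7)/11 = 0.3377.

With y'=λy (z=hλ):
  y_{n+1} = y_n + z·[10/13·y_n + 3/13·y_{n+1}] ⇒ (1 − 3/13z)y_{n+1} = (1 + 10/13z)y_n
  ⇒ R(z) = (1 + 10/13z)/(1 − 3/13z).

Solve |R(x)|<1 on ℝ⁻.
x=-0.44: |R|=0.6006
R=−1: 1+10/13x = −1+3/13x ⇒ -7/13x=2 ⇒ x=2/(-7/13)=-3.7143
Confirm numerically:
  x=-3.486: |R|=0.93188 <1
  x=-2.440: |R|=0.56102 <1
  x=-1.956: |R|=0.34768 <1
  x=-1.911: |R|=0.32616 <1
  x=-4.067: |R|=1.09797 >1
  x=-3.854: |R|=1.03982 >1
  x=-3.751: |R|=1.01060 >1
So |R|<1 on (-3.7143, 0).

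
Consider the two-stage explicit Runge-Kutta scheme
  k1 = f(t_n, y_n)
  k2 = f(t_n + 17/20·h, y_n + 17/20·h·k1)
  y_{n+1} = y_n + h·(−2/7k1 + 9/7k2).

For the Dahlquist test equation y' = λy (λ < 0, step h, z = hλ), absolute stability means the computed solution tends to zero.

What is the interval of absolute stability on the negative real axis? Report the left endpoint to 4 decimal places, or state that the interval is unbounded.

(-0.9150, 0).

Set f=λy, z=hλ:
  k1=λy_n ⇒ h·k1=z·y_n;  k2=λ(1+17/20z)y_n ⇒ h·k2=z(1+17/20z)y_n
  y_{n+1}/y_n = 1 − 2/7z + 9/7z(1+17/20z) = 1 + z + 153/140z²
  Hence R(z) = 1 + z + 153/140z².

Solve |R(x)|<1 on ℝ⁻.
x=-0.87: |R|=0.9572
R=1: x+153/140x²=0 ⇒ x=−140/153=-0.9150; min R=1−1/(4·153/140)=0.7712>−1
Confirm numerically:
  x=-0.876: |R|=0.96263 <1
  x=-0.781: |R|=0.88560 <1
  x=-0.574: |R|=0.78607 <1
  x=-1.149: |R|=1.29379 >1
  x=-1.054: |R|=1.16007 >1
  x=-0.987: |R|=1.07763 >1
So |R|<1 on (-0.9150, 0).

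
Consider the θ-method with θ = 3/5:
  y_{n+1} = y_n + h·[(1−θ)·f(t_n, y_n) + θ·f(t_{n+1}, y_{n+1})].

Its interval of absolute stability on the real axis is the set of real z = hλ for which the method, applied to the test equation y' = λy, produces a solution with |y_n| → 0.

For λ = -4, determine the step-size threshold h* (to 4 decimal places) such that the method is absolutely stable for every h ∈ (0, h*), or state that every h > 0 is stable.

interval (−∞, 0). Any h>0 works for λ=-4.

With y'=λy (z=hλ):
  y_{n+1} = y_n + z·[2/5·y_n + 3/5·y_{n+1}] ⇒ (1 − 3/5z)y_{n+1} = (1 + 2/5z)y_n
  R(z) = (1 + 2/5z)/(1 − 3/5z).

Need |R(x)|<1, x<0.
x=-1.16: |R|=0.3160
x=-2: |R|=0.0909
x=-10: |R|=0.4286
x=-100: |R|=0.6393
θ=3/5≥1/2 ⇒ |1+2/5x|<|1−3/5x| ∀x<0 ⇒ stable on all of ℝ⁻.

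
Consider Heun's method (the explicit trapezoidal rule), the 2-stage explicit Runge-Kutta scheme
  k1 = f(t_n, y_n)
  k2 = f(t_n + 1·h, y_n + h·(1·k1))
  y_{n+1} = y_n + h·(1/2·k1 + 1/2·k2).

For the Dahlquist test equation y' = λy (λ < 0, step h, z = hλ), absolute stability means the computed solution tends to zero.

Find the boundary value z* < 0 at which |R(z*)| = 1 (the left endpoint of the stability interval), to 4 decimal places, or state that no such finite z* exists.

With y'=λy (z=hλ):
  order 2, 2-stage ⇒ R(z)=1+z+z^2/2
  (e.g. R(-0.9)=0.50500, |R|=0.50500)

Need |R(x)|<1, x<0.
x=-0.9: |R|=0.5050
|R(-2.16)|=1.1728 |R(-1.32)|=0.5512 |R(-0.64)|=0.5648
Bisect:
  x_lo=-2.5864 |R|=1.7583  x_hi=-0.3116 |R|=0.7370
  mid=-1.44898 |R|=0.60079 →hi
  mid=-2.01768 |R|=1.01784 →lo
  mid=-1.73333 |R|=0.76889 →hi
  mid=-1.87551 |R|=0.88326 →hi
  mid=-1.94660 |R|=0.94802 →hi
  mid=-1.98214 |R|=0.98230 →hi
  mid=-1.99991 |R|=0.99991 →hi
  mid=-2.00880 |R|=1.00884 →lo
  mid=-2.00435 |R|=1.00436 →lo
  ...
  [-2.00005,-1.99991] ⇒ x*=-2.0000
Interval (-2.0000, 0).

z* = -2.0000.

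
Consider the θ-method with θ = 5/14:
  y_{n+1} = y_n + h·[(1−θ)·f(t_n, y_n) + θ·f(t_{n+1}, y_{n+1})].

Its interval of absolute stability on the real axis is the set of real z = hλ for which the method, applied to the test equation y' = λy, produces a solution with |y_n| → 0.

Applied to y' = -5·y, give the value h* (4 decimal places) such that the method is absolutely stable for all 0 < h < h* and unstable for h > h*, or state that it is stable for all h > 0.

(-7.0000,0); λ=-5 ⇒ h* = (7)/5 = 1.4000.

With y'=λy (z=hλ):
  y_{n+1} = y_n + z·[9/14·y_n + 5/14·y_{n+1}] ⇒ (1 − 5/14z)y_{n+1} = (1 + 9/14z)y_n
  R(z) = (1 + 9/14z)/(1 − 5/14z).

Boundary: |R(x)|=1, x<0.
x=-0.81: |R|=0.3717
R=−1: 1+9/14x = −1+5/14x ⇒ -2/7x=2 ⇒ x=2/(-2/7)=-7.0000
Confirm numerically:
  x=-5.072: |R|=0.80407 <1
  x=-3.932: |R|=0.63541 <1
  x=-3.205: |R|=0.49442 <1
  x=-7.542: |R|=1.04193 >1
  x=-7.190: |R|=1.01522 >1
So |R|<1 on (-7.0000, 0).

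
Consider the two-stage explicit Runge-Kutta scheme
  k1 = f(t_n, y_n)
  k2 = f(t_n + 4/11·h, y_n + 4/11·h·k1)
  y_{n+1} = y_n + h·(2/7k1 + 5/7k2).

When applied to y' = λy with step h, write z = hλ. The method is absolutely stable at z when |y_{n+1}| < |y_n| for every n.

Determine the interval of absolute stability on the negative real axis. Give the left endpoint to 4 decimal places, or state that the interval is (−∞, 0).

Test eqn y'=λy, z=hλ:
  k1=λy_n ⇒ h·k1=z·y_n;  k2=λ(1+4/11z)y_n ⇒ h·k2=z(1+4/11z)y_n
  y_{n+1}/y_n = 1 + 2/7z + 5/7z(1+4/11z) = 1 + z + 20/77z²
  R(z) = 1 + z + 20/77z².

Need |R(x)|<1, x<0.
x=-1.67: |R|=0.0544
R=1: x+20/77x²=0 ⇒ x=−77/20=-3.8500; min R=1−1/(4·20/77)=0.0375>−1
Confirm numerically:
  x=-2.837: |R|=0.25354 <1
  x=-2.789: |R|=0.23140 <1
  x=-2.336: |R|=0.08138 <1
  x=-2.165: |R|=0.05246 <1
  x=-4.363: |R|=1.58136 >1
  x=-4.060: |R|=1.22145 >1
  x=-4.042: |R|=1.20158 >1
So |R|<1 on (-3.8500, 0).

(-3.8500, 0).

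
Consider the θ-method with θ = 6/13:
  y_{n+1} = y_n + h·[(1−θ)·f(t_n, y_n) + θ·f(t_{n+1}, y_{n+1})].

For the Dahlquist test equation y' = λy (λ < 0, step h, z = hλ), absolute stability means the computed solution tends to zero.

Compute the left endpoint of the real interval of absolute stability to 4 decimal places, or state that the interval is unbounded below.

On y'=λy, z=hλ:
  y_{n+1} = y_n + z·[7/13·y_n + 6/13·y_{n+1}] ⇒ (1 − 6/13z)y_{n+1} = (1 + 7/13z)y_n
  Hence R(z) = (1 + 7/13z)/(1 − 6/13z).

Find x<0 with |R(x)|<1.
x=-1.05: |R|=0.2927
R=−1: 1+7/13x = −1+6/13x ⇒ -1/13x=2 ⇒ x=2/(-1/13)=-26.0000
Confirm numerically:
  x=-24.631: |R|=0.99149 <1
  x=-20.989: |R|=0.96393 <1
  x=-18.985: |R|=0.94472 <1
  x=-12.545: |R|=0.84757 <1
  x=-26.279: |R|=1.00163 >1
  x=-26.269: |R|=1.00158 >1
  x=-26.109: |R|=1.00064 >1
So |R|<1 on (-26.0000, 0).

left endpoint -26.0000.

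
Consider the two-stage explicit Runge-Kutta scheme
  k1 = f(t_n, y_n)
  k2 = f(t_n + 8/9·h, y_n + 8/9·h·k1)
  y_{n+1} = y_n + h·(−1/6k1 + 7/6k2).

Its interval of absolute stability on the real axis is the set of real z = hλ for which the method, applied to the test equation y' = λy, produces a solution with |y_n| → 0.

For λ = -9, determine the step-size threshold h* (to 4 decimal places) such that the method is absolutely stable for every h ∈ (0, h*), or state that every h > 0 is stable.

On y'=λy, z=hλ:
  k1=λy_n ⇒ h·k1=z·y_n;  k2=λ(1+8/9z)y_n ⇒ h·k2=z(1+8/9z)y_n
  y_{n+1}/y_n = 1 − 1/6z + 7/6z(1+8/9z) = 1 + z + 28/27z²
  ⇒ R(z) = 1 + z + 28/27z².

Find x<0 with |R(x)|<1.
x=-1.39: |R|=1.6137
R=1: x+28/27x²=0 ⇒ x=−27/28=-0.9643; min R=1−1/(4·28/27)=0.7589>−1
Confirm numerically:
  x=-0.836: |R|=0.88878 <1
  x=-0.774: |R|=0.84726 <1
  x=-0.771: |R|=0.84546 <1
  x=-0.506: |R|=0.75952 <1
  x=-1.453: |R|=1.73640 >1
  x=-1.414: |R|=1.65945 >1
  x=-1.367: |R|=1.57090 >1
Interval (-0.9643, 0).

(-0.9643,0); λ=-9 ⇒ h* = (27/28)/9 = 0.1071.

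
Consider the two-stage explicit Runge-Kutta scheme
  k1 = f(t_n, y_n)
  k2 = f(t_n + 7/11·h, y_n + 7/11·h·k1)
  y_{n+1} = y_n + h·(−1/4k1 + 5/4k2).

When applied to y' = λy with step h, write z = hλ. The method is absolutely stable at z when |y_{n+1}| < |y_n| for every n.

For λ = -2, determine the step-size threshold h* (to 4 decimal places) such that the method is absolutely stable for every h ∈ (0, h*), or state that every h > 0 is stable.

(-1.2571,0); λ=-2 ⇒ h* = (44/35)/2 = 0.6286.

Test eqn y'=λy, z=hλ:
  k1=λy_n ⇒ h·k1=z·y_n;  k2=λ(1+7/11z)y_n ⇒ h·k2=z(1+7/11z)y_n
  y_{n+1}/y_n = 1 − 1/4z + 5/4z(1+7/11z) = 1 + z + 35/44z²
  Hence R(z) = 1 + z + 35/44z².

Boundary: |R(x)|=1, x<0.
x=-0.54: |R|=0.6920
R=1: x+35/44x²=0 ⇒ x=−44/35=-1.2571; min R=1−1/(4·35/44)=0.6857>−1
Confirm numerically:
  x=-0.866: |R|=0.73056 <1
  x=-0.751: |R|=0.69764 <1
  x=-0.513: |R|=0.69634 <1
  x=-1.775: |R|=1.73118 >1
  x=-1.429: |R|=1.19535 >1
Interval (-1.2571, 0).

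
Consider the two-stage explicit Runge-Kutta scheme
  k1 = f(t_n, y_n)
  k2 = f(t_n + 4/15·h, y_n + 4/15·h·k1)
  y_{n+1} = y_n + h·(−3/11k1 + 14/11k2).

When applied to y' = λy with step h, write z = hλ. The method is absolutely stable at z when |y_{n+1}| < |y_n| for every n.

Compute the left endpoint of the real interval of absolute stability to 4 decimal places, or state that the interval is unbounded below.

Set f=λy, z=hλ:
  k1=λy_n ⇒ h·k1=z·y_n;  k2=λ(1+4/15z)y_n ⇒ h·k2=z(1+4/15z)y_n
  y_{n+1}/y_n = 1 − 3/11z + 14/11z(1+4/15z) = 1 + z + 56/165z²
  so R(z) = 1 + z + 56/165z².

Need |R(x)|<1, x<0.
x=-0.64: |R|=0.4990
R=1: x+56/165x²=0 ⇒ x=−165/56=-2.9464; min R=1−1/(4·56/165)=0.2634>−1
Confirm numerically:
  x=-2.186: |R|=0.43583 <1
  x=-1.547: |R|=0.26524 <1
  x=-1.435: |R|=0.26389 <1
  x=-1.433: |R|=0.26394 <1
  x=-3.538: |R|=1.71034 >1
  x=-3.108: |R|=1.17043 >1
  x=-2.975: |R|=1.02885 >1
So |R|<1 on (-2.9464, 0).

z* = -2.9464.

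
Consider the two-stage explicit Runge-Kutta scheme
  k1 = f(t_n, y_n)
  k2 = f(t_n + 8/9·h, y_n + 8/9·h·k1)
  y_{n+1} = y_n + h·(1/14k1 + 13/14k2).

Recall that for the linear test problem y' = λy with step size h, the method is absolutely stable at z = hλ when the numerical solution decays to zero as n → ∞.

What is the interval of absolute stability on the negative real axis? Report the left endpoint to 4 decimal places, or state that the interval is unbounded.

z∈(-1.2115,0).

Test eqn y'=λy, z=hλ:
  k1=λy_n ⇒ h·k1=z·y_n;  k2=λ(1+8/9z)y_n ⇒ h·k2=z(1+8/9z)y_n
  y_{n+1}/y_n = 1 + 1/14z + 13/14z(1+8/9z) = 1 + z + 52/63z²
  ⇒ R(z) = 1 + z + 52/63z².

Boundary: |R(x)|=1, x<0.
x=-1.14: |R|=0.9327
R=1: x+52/63x²=0 ⇒ x=−63/52=-1.2115; min R=1−1/(4·52/63)=0.6971>−1
Confirm numerically:
  x=-1.054: |R|=0.86295 <1
  x=-0.723: |R|=0.70846 <1
  x=-0.636: |R|=0.69787 <1
  x=-0.564: |R|=0.69856 <1
  x=-1.722: |R|=1.72554 >1
  x=-1.445: |R|=1.27845 >1
  x=-1.388: |R|=1.20216 >1
Interval (-1.2115, 0).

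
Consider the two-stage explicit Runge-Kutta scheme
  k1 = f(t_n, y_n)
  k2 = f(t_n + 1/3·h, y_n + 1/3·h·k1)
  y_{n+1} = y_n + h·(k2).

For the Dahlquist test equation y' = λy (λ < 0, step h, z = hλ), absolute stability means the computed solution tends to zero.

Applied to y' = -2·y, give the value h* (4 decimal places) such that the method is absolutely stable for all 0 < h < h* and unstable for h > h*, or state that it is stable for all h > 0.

(-3.0000,0); λ=-2 ⇒ h* = (3)/2 = 1.5000.

Test eqn y'=λy, z=hλ:
  k1=λy_n ⇒ h·k1=z·y_n;  k2=λ(1+1/3z)y_n ⇒ h·k2=z(1+1/3z)y_n
  y_{n+1}/y_n = 1 + z(1+1/3z) = 1 + z + 1/3z²
  R(z) = 1 + z + 1/3z².

Need |R(x)|<1, x<0.
x=-0.51: |R|=0.5767
R=1: x+1/3x²=0 ⇒ x=−3=-3.0000; min R=1−1/(4·1/3)=0.2500>−1
Confirm numerically:
  x=-2.601: |R|=0.65407 <1
  x=-2.252: |R|=0.43850 <1
  x=-1.964: |R|=0.32177 <1
  x=-1.835: |R|=0.28741 <1
  x=-3.510: |R|=1.59670 >1
  x=-3.121: |R|=1.12588 >1
Interval (-3.0000, 0).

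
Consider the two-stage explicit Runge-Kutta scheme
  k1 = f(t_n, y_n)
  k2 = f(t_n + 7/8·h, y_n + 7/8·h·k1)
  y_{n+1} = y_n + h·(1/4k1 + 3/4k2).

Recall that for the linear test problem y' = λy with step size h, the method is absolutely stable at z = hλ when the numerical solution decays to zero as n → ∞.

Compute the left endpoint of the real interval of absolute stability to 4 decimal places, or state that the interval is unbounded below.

left endpoint -1.5238.

On y'=λy, z=hλ:
  k1=λy_n ⇒ h·k1=z·y_n;  k2=λ(1+7/8z)y_n ⇒ h·k2=z(1+7/8z)y_n
  y_{n+1}/y_n = 1 + 1/4z + 3/4z(1+7/8z) = 1 + z + 21/32z²
  Hence R(z) = 1 + z + 21/32z².

Solve |R(x)|<1 on ℝ⁻.
x=-0.8: |R|=0.6200
R=1: x+21/32x²=0 ⇒ x=−32/21=-1.5238; min R=1−1/(4·21/32)=0.6190>−1
Confirm numerically:
  x=-1.422: |R|=0.90499 <1
  x=-1.351: |R|=0.84679 <1
  x=-0.977: |R|=0.64941 <1
  x=-0.902: |R|=0.63193 <1
  x=-1.884: |R|=1.44533 >1
  x=-1.703: |R|=1.20026 >1
So |R|<1 on (-1.5238, 0).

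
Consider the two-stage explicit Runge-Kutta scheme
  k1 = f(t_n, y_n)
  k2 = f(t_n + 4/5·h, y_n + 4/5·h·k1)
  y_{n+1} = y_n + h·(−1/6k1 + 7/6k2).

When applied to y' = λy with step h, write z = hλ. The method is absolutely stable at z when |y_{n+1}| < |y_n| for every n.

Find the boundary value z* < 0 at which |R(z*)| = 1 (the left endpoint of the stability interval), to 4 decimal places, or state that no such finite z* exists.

On y'=λy, z=hλ:
  k1=λy_n ⇒ h·k1=z·y_n;  k2=λ(1+4/5z)y_n ⇒ h·k2=z(1+4/5z)y_n
  y_{n+1}/y_n = 1 − 1/6z + 7/6z(1+4/5z) = 1 + z + 14/15z²
  Hence R(z) = 1 + z + 14/15z².

Boundary: |R(x)|=1, x<0.
x=-0.33: |R|=0.7716
R=1: x+14/15x²=0 ⇒ x=−15/14=-1.0714; min R=1−1/(4·14/15)=0.7321>−1
Confirm numerically:
  x=-1.029: |R|=0.95925 <1
  x=-1.017: |R|=0.94834 <1
  x=-0.543: |R|=0.73219 <1
  x=-1.656: |R|=1.90351 >1
  x=-1.562: |R|=1.71519 >1
  x=-1.435: |R|=1.48694 >1
Stable set (-1.0714, 0).

left endpoint -1.0714.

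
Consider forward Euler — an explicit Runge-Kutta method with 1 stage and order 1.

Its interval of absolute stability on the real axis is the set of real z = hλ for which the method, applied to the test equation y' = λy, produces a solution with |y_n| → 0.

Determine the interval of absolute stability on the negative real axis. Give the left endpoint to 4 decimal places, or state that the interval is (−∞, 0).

(-2.0000, 0).

On y'=λy, z=hλ:
  order 1, 1-stage ⇒ R(z)=1+z
  (e.g. R(-1.71)=-0.71000, |R|=0.71000)

Solve |R(x)|<1 on ℝ⁻.
x=-1.71: |R|=0.7100
|R(-2.36)|=1.3600 |R(-1.83)|=0.8300 |R(-1.48)|=0.4800
Bisect:
  x_lo=-2.7457 |R|=1.7457  x_hi=-0.3465 |R|=0.6535
  mid=-1.54611 |R|=0.54611 →hi
  mid=-2.14591 |R|=1.14591 →lo
  mid=-1.84601 |R|=0.84601 →hi
  mid=-1.99596 |R|=0.99596 →hi
  mid=-2.07094 |R|=1.07094 →lo
  mid=-2.03345 |R|=1.03345 →lo
  mid=-2.01470 |R|=1.01470 →lo
  mid=-2.00533 |R|=1.00533 →lo
  mid=-2.00065 |R|=1.00065 →lo
  mid=-1.99830 |R|=0.99830 →hi
  ...
  [-2.00006,-1.99991] ⇒ x*=-2.0000
Interval (-2.0000, 0).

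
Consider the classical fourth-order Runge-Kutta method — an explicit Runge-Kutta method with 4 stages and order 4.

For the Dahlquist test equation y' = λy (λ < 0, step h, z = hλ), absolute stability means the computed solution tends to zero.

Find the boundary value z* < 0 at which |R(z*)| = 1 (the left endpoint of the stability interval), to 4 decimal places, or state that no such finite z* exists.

Test eqn y'=λy, z=hλ:
  order 4, 4-stage ⇒ R(z)=1+z+z^2/2+z^3/6+z^4/24
  (e.g. R(-1.61)=0.27046, |R|=0.27046)

Find x<0 with |R(x)|<1.
x=-1.61: |R|=0.2705
|R(-2.89)|=1.1697 |R(-1.29)|=0.2997 |R(-1.03)|=0.3652
Bisect:
  x_lo=-3.2816 |R|=2.0450  x_hi=-0.3361 |R|=0.7146
  mid=-1.80883 |R|=0.28677 →hi
  mid=-2.54521 |R|=0.69439 →hi
  mid=-2.91340 |R|=1.21096 →lo
  mid=-2.72930 |R|=0.91882 →hi
  mid=-2.82135 |R|=1.05574 →lo
  mid=-2.77533 |R|=0.98508 →hi
  mid=-2.79834 |R|=1.01985 →lo
  mid=-2.78683 |R|=1.00233 →lo
  ...
  [-2.78540,-2.78522] ⇒ x*=-2.7853
Stable set (-2.7853, 0).

z* = -2.7853.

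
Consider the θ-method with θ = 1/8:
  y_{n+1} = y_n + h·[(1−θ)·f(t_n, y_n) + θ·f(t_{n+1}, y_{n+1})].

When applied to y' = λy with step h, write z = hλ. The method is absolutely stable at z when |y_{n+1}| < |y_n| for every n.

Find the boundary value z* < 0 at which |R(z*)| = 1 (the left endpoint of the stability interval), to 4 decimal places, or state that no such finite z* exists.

left endpoint -2.6667.

Test eqn y'=λy, z=hλ:
  y_{n+1} = y_n + z·[7/8·y_n + 1/8·y_{n+1}] ⇒ (1 − 1/8z)y_{n+1} = (1 + 7/8z)y_n
  R(z) = (1 + 7/8z)/(1 − 1/8z).

Boundary: |R(x)|=1, x<0.
x=-1.25: |R|=0.0811
R=−1: 1+7/8x = −1+1/8x ⇒ -3/4x=2 ⇒ x=2/(-3/4)=-2.6667
Confirm numerically:
  x=-2.603: |R|=0.96397 <1
  x=-1.367: |R|=0.16750 <1
  x=-1.216: |R|=0.05556 <1
  x=-3.027: |R|=1.19606 >1
  x=-2.742: |R|=1.04208 >1
So |R|<1 on (-2.6667, 0).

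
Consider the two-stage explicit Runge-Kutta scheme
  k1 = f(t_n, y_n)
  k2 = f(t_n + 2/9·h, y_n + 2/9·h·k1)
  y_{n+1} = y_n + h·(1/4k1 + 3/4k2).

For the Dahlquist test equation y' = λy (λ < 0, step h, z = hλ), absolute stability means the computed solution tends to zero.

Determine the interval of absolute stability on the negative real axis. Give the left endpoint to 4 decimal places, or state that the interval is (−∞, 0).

Set f=λy, z=hλ:
  k1=λy_n ⇒ h·k1=z·y_n;  k2=λ(1+2/9z)y_n ⇒ h·k2=z(1+2/9z)y_n
  y_{n+1}/y_n = 1 + 1/4z + 3/4z(1+2/9z) = 1 + z + 1/6z²
  so R(z) = 1 + z + 1/6z².

Boundary: |R(x)|=1, x<0.
x=-0.31: |R|=0.7060
R=1: x+1/6x²=0 ⇒ x=−6=-6.0000; min R=1−1/(4·1/6)=-0.5000>−1
Confirm numerically:
  x=-3.495: |R|=0.45916 <1
  x=-3.064: |R|=0.49932 <1
  x=-2.977: |R|=0.49991 <1
  x=-6.242: |R|=1.25176 >1
  x=-6.030: |R|=1.03015 >1
Interval (-6.0000, 0).

z∈(-6.0000,0).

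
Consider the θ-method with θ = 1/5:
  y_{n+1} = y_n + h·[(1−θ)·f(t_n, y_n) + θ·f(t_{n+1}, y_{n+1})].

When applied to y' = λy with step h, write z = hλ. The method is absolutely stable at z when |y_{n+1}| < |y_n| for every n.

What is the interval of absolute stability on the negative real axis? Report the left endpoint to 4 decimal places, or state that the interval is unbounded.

z∈(-3.3333,0).

Test eqn y'=λy, z=hλ:
  y_{n+1} = y_n + z·[4/5·y_n + 1/5·y_{n+1}] ⇒ (1 − 1/5z)y_{n+1} = (1 + 4/5z)y_n
  so R(z) = (1 + 4/5z)/(1 − 1/5z).

Boundary: |R(x)|=1, x<0.
x=-1.14: |R|=0.0717
R=−1: 1+4/5x = −1+1/5x ⇒ -3/5x=2 ⇒ x=2/(-3/5)=-3.3333
Confirm numerically:
  x=-2.600: |R|=0.71053 <1
  x=-2.351: |R|=0.59910 <1
  x=-1.717: |R|=0.27810 <1
  x=-3.729: |R|=1.13598 >1
  x=-3.687: |R|=1.12214 >1
Interval (-3.3333, 0).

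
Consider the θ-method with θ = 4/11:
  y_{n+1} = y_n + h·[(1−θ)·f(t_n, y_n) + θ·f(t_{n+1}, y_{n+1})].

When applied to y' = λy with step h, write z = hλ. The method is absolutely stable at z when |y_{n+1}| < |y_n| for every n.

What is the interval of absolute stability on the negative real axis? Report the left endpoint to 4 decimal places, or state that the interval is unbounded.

With y'=λy (z=hλ):
  y_{n+1} = y_n + z·[7/11·y_n + 4/11·y_{n+1}] ⇒ (1 − 4/11z)y_{n+1} = (1 + 7/11z)y_n
  Hence R(z) = (1 + 7/11z)/(1 − 4/11z).

Boundary: |R(x)|=1, x<0.
x=-1.56: |R|=0.0046
R=−1: 1+7/11x = −1+4/11x ⇒ -3/11x=2 ⇒ x=2/(-3/11)=-7.3333
Confirm numerically:
  x=-6.333: |R|=0.91740 <1
  x=-6.100: |R|=0.89548 <1
  x=-5.511: |R|=0.83455 <1
  x=-4.806: |R|=0.74914 <1
  x=-7.895: |R|=1.03957 >1
  x=-7.818: |R|=1.03440 >1
  x=-7.496: |R|=1.01191 >1
Stable set (-7.3333, 0).

z∈(-7.3333,0).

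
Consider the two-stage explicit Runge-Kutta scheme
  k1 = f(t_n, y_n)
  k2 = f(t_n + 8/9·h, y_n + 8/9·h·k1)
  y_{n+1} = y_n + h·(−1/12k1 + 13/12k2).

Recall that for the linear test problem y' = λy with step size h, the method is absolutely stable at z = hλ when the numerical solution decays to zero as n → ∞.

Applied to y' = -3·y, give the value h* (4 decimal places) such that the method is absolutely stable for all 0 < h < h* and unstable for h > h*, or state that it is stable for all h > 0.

(-1.0385,0); λ=-3 ⇒ h* = (27/26)/3 = 0.3462.

Test eqn y'=λy, z=hλ:
  k1=λy_n ⇒ h·k1=z·y_n;  k2=λ(1+8/9z)y_n ⇒ h·k2=z(1+8/9z)y_n
  y_{n+1}/y_n = 1 − 1/12z + 13/12z(1+8/9z) = 1 + z + 26/27z²
  R(z) = 1 + z + 26/27z².

Solve |R(x)|<1 on ℝ⁻.
x=-0.87: |R|=0.8589
R=1: x+26/27x²=0 ⇒ x=−27/26=-1.0385; min R=1−1/(4·26/27)=0.7404>−1
Confirm numerically:
  x=-0.995: |R|=0.95836 <1
  x=-0.873: |R|=0.86090 <1
  x=-0.759: |R|=0.79574 <1
  x=-0.727: |R|=0.78195 <1
  x=-1.495: |R|=1.65725 >1
  x=-1.120: |R|=1.08794 >1
So |R|<1 on (-1.0385, 0).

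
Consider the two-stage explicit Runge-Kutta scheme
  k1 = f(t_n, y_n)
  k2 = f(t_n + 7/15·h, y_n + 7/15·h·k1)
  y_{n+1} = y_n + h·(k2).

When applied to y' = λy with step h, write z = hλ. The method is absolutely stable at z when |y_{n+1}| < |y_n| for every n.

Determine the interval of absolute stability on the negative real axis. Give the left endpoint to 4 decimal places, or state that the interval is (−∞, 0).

z∈(-2.1429,0).

Test eqn y'=λy, z=hλ:
  k1=λy_n ⇒ h·k1=z·y_n;  k2=λ(1+7/15z)y_n ⇒ h·k2=z(1+7/15z)y_n
  y_{n+1}/y_n = 1 + z(1+7/15z) = 1 + z + 7/15z²
  ⇒ R(z) = 1 + z + 7/15z².

Boundary: |R(x)|=1, x<0.
x=-0.58: |R|=0.5770
R=1: x+7/15x²=0 ⇒ x=−15/7=-2.1429; min R=1−1/(4·7/15)=0.4643>−1
Confirm numerically:
  x=-1.781: |R|=0.69925 <1
  x=-1.679: |R|=0.63655 <1
  x=-1.422: |R|=0.52164 <1
  x=-1.402: |R|=0.51528 <1
  x=-2.624: |R|=1.58918 >1
  x=-2.440: |R|=1.33835 >1
  x=-2.346: |R|=1.22240 >1
So |R|<1 on (-2.1429, 0).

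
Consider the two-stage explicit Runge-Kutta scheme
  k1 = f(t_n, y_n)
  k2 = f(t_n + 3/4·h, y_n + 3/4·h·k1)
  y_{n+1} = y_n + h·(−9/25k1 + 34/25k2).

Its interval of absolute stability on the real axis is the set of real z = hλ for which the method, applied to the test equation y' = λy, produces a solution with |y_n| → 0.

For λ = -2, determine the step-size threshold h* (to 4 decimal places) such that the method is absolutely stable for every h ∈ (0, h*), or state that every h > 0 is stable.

(-0.9804,0); λ=-2 ⇒ h* = (50/51)/2 = 0.4902.

With y'=λy (z=hλ):
  k1=λy_n ⇒ h·k1=z·y_n;  k2=λ(1+3/4z)y_n ⇒ h·k2=z(1+3/4z)y_n
  y_{n+1}/y_n = 1 − 9/25z + 34/25z(1+3/4z) = 1 + z + 51/50z²
  R(z) = 1 + z + 51/50z².

Need |R(x)|<1, x<0.
x=-0.74: |R|=0.8186
R=1: x+51/50x²=0 ⇒ x=−50/51=-0.9804; min R=1−1/(4·51/50)=0.7549>−1
Confirm numerically:
  x=-0.927: |R|=0.94952 <1
  x=-0.895: |R|=0.92205 <1
  x=-0.599: |R|=0.76698 <1
  x=-0.561: |R|=0.76002 <1
  x=-1.516: |R|=1.82822 >1
  x=-1.463: |R|=1.72018 >1
  x=-1.108: |R|=1.14422 >1
Stable set (-0.9804, 0).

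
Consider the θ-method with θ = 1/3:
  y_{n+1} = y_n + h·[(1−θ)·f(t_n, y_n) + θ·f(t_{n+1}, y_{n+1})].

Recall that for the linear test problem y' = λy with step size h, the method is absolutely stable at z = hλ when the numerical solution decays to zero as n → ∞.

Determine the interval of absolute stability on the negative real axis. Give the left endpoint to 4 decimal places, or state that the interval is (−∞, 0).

z∈(-6.0000,0).

Test eqn y'=λy, z=hλ:
  y_{n+1} = y_n + z·[2/3·y_n + 1/3·y_{n+1}] ⇒ (1 − 1/3z)y_{n+1} = (1 + 2/3z)y_n
  so R(z) = (1 + 2/3z)/(1 − 1/3z).

Need |R(x)|<1, x<0.
x=-1.15: |R|=0.1687
R=−1: 1+2/3x = −1+1/3x ⇒ -1/3x=2 ⇒ x=2/(-1/3)=-6.0000
Confirm numerically:
  x=-5.703: |R|=0.96587 <1
  x=-4.994: |R|=0.87416 <1
  x=-4.855: |R|=0.85423 <1
  x=-2.961: |R|=0.49019 <1
  x=-6.306: |R|=1.03288 >1
  x=-6.040: |R|=1.00442 >1
So |R|<1 on (-6.0000, 0).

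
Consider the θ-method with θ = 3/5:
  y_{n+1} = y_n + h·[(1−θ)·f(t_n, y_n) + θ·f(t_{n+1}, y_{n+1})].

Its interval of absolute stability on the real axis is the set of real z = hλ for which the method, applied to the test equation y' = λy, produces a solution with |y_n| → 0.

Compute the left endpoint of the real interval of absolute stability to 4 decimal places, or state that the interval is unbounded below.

(−∞, 0) — no finite endpoint.

Set f=λy, z=hλ:
  y_{n+1} = y_n + z·[2/5·y_n + 3/5·y_{n+1}] ⇒ (1 − 3/5z)y_{n+1} = (1 + 2/5z)y_n
  Hence R(z) = (1 + 2/5z)/(1 − 3/5z).

Solve |R(x)|<1 on ℝ⁻.
x=-1.2: |R|=0.3023
x=-2: |R|=0.0909
x=-10: |R|=0.4286
x=-100: |R|=0.6393
θ=3/5≥1/2 ⇒ |1+2/5x|<|1−3/5x| ∀x<0 ⇒ interval (−∞,0).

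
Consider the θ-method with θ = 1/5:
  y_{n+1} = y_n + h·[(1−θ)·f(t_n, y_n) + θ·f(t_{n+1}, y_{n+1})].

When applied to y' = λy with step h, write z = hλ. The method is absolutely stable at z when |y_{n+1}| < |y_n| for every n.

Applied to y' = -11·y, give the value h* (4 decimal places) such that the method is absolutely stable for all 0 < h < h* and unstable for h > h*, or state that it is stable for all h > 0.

(-3.3333,0); λ=-11 ⇒ h* = (10/3)/11 = 0.3030.

With y'=λy (z=hλ):
  y_{n+1} = y_n + z·[4/5·y_n + 1/5·y_{n+1}] ⇒ (1 − 1/5z)y_{n+1} = (1 + 4/5z)y_n
  ⇒ R(z) = (1 + 4/5z)/(1 − 1/5z).

Find x<0 with |R(x)|<1.
x=-0.88: |R|=0.2517
R=−1: 1+4/5x = −1+1/5x ⇒ -3/5x=2 ⇒ x=2/(-3/5)=-3.3333
Confirm numerically:
  x=-2.644: |R|=0.72946 <1
  x=-1.665: |R|=0.24906 <1
  x=-1.598: |R|=0.21097 <1
  x=-3.438: |R|=1.03721 >1
  x=-3.386: |R|=1.01884 >1
Interval (-3.3333, 0).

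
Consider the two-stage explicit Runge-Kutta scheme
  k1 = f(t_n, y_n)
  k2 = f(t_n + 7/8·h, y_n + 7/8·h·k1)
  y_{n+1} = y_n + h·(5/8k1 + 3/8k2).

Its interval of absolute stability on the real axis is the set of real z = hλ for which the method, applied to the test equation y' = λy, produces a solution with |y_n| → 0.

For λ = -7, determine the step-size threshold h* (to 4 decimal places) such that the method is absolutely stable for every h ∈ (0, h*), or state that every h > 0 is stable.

On y'=λy, z=hλ:
  k1=λy_n ⇒ h·k1=z·y_n;  k2=λ(1+7/8z)y_n ⇒ h·k2=z(1+7/8z)y_n
  y_{n+1}/y_n = 1 + 5/8z + 3/8z(1+7/8z) = 1 + z + 21/64z²
  R(z) = 1 + z + 21/64z².

Need |R(x)|<1, x<0.
x=-1.1: |R|=0.2970
R=1: x+21/64x²=0 ⇒ x=−64/21=-3.0476; min R=1−1/(4·21/64)=0.2381>−1
Confirm numerically:
  x=-2.392: |R|=0.48542 <1
  x=-1.684: |R|=0.24652 <1
  x=-1.519: |R|=0.23810 <1
  x=-1.503: |R|=0.23824 <1
  x=-3.251: |R|=1.21695 >1
  x=-3.111: |R|=1.06470 >1
So |R|<1 on (-3.0476, 0).

(-3.0476,0); λ=-7 ⇒ h* = (64/21)/7 = 0.4354.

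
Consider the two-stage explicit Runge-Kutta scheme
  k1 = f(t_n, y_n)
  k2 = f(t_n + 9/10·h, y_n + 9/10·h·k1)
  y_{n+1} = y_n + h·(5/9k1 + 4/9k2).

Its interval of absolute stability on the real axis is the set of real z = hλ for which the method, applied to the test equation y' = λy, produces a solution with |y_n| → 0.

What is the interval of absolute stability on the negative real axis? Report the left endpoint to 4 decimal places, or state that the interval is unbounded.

Test eqn y'=λy, z=hλ:
  k1=λy_n ⇒ h·k1=z·y_n;  k2=λ(1+9/10z)y_n ⇒ h·k2=z(1+9/10z)y_n
  y_{n+1}/y_n = 1 + 5/9z + 4/9z(1+9/10z) = 1 + z + 2/5z²
  ⇒ R(z) = 1 + z + 2/5z².

Boundary: |R(x)|=1, x<0.
x=-1.05: |R|=0.3910
R=1: x+2/5x²=0 ⇒ x=−5/2=-2.5000; min R=1−1/(4·2/5)=0.3750>−1
Confirm numerically:
  x=-1.907: |R|=0.54766 <1
  x=-1.246: |R|=0.37501 <1
  x=-1.088: |R|=0.38550 <1
  x=-2.841: |R|=1.38751 >1
  x=-2.541: |R|=1.04167 >1
Interval (-2.5000, 0).

(-2.5000, 0).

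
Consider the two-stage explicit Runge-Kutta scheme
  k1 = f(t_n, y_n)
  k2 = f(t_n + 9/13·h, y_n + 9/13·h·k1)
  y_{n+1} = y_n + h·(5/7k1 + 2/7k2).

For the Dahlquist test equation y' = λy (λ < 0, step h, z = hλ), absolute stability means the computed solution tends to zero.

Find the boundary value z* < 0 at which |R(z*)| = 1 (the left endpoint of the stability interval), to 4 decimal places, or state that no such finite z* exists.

Set f=λy, z=hλ:
  k1=λy_n ⇒ h·k1=z·y_n;  k2=λ(1+9/13z)y_n ⇒ h·k2=z(1+9/13z)y_n
  y_{n+1}/y_n = 1 + 5/7z + 2/7z(1+9/13z) = 1 + z + 18/91z²
  so R(z) = 1 + z + 18/91z².

Boundary: |R(x)|=1, x<0.
x=-1.58: |R|=0.0862
R=1: x+18/91x²=0 ⇒ x=−91/18=-5.0556; min R=1−1/(4·18/91)=-0.2639>−1
Confirm numerically:
  x=-4.412: |R|=0.43837 <1
  x=-4.242: |R|=0.31736 <1
  x=-3.787: |R|=0.04975 <1
  x=-3.031: |R|=0.21380 <1
  x=-5.265: |R|=1.21812 >1
  x=-5.152: |R|=1.09828 >1
Interval (-5.0556, 0).

left endpoint -5.0556.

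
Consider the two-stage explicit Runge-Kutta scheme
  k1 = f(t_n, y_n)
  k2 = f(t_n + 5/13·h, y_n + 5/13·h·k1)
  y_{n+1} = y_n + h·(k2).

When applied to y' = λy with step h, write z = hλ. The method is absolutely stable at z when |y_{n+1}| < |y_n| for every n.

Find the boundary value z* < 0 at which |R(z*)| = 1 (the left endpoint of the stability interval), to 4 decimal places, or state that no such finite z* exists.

Test eqn y'=λy, z=hλ:
  k1=λy_n ⇒ h·k1=z·y_n;  k2=λ(1+5/13z)y_n ⇒ h·k2=z(1+5/13z)y_n
  y_{n+1}/y_n = 1 + z(1+5/13z) = 1 + z + 5/13z²
  Hence R(z) = 1 + z + 5/13z².

Solve |R(x)|<1 on ℝ⁻.
x=-0.57: |R|=0.5550
R=1: x+5/13x²=0 ⇒ x=−13/5=-2.6000; min R=1−1/(4·5/13)=0.3500>−1
Confirm numerically:
  x=-2.484: |R|=0.88918 <1
  x=-2.472: |R|=0.87830 <1
  x=-1.622: |R|=0.38988 <1
  x=-1.115: |R|=0.36316 <1
  x=-2.665: |R|=1.06663 >1
  x=-2.652: |R|=1.05304 >1
Interval (-2.6000, 0).

left endpoint -2.6000.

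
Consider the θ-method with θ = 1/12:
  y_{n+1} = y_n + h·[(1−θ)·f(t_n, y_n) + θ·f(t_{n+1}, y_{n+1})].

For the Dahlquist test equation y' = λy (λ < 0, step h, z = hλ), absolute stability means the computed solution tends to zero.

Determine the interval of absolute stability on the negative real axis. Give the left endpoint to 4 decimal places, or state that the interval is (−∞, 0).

On y'=λy, z=hλ:
  y_{n+1} = y_n + z·[11/12·y_n + 1/12·y_{n+1}] ⇒ (1 − 1/12z)y_{n+1} = (1 + 11/12z)y_n
  ⇒ R(z) = (1 + 11/12z)/(1 − 1/12z).

Find x<0 with |R(x)|<1.
x=-1.39: |R|=0.2457
R=−1: 1+11/12x = −1+1/12x ⇒ -5/6x=2 ⇒ x=2/(-5/6)=-2.4000
Confirm numerically:
  x=-2.247: |R|=0.89261 <1
  x=-2.237: |R|=0.88551 <1
  x=-2.057: |R|=0.75599 <1
  x=-1.993: |R|=0.70914 <1
  x=-2.945: |R|=1.36467 >1
  x=-2.817: |R|=1.28143 >1
  x=-2.450: |R|=1.03460 >1
Interval (-2.4000, 0).

(-2.4000, 0).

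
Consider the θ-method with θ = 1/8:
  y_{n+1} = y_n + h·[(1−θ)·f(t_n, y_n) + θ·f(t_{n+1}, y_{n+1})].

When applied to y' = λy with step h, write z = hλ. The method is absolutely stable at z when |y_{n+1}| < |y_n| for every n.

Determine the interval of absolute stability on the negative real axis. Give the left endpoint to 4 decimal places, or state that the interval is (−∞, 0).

On y'=λy, z=hλ:
  y_{n+1} = y_n + z·[7/8·y_n + 1/8·y_{n+1}] ⇒ (1 − 1/8z)y_{n+1} = (1 + 7/8z)y_n
  so R(z) = (1 + 7/8z)/(1 − 1/8z).

Boundary: |R(x)|=1, x<0.
x=-0.69: |R|=0.3648
R=−1: 1+7/8x = −1+1/8x ⇒ -3/4x=2 ⇒ x=2/(-3/4)=-2.6667
Confirm numerically:
  x=-2.636: |R|=0.98270 <1
  x=-1.461: |R|=0.23539 <1
  x=-1.351: |R|=0.15581 <1
  x=-3.080: |R|=1.22383 >1
  x=-2.916: |R|=1.13705 >1
  x=-2.844: |R|=1.09812 >1
Stable set (-2.6667, 0).

z∈(-2.6667,0).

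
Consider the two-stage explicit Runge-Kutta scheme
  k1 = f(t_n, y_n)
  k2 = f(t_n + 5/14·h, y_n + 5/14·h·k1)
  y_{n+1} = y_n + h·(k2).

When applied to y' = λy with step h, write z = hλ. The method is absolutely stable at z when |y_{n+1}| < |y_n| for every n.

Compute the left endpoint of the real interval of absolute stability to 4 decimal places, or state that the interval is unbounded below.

Test eqn y'=λy, z=hλ:
  k1=λy_n ⇒ h·k1=z·y_n;  k2=λ(1+5/14z)y_n ⇒ h·k2=z(1+5/14z)y_n
  y_{n+1}/y_n = 1 + z(1+5/14z) = 1 + z + 5/14z²
  R(z) = 1 + z + 5/14z².

Find x<0 with |R(x)|<1.
x=-0.54: |R|=0.5641
R=1: x+5/14x²=0 ⇒ x=−14/5=-2.8000; min R=1−1/(4·5/14)=0.3000>−1
Confirm numerically:
  x=-2.453: |R|=0.69600 <1
  x=-2.332: |R|=0.61022 <1
  x=-2.216: |R|=0.53781 <1
  x=-1.803: |R|=0.35800 <1
  x=-3.285: |R|=1.56901 >1
  x=-3.090: |R|=1.32004 >1
Interval (-2.8000, 0).

z* = -2.8000.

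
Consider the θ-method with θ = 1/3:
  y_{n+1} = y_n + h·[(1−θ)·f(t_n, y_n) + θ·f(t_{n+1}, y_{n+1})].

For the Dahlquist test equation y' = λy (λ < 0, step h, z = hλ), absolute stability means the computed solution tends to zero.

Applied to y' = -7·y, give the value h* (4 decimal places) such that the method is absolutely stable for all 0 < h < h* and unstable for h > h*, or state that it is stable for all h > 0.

With y'=λy (z=hλ):
  y_{n+1} = y_n + z·[2/3·y_n + 1/3·y_{n+1}] ⇒ (1 − 1/3z)y_{n+1} = (1 + 2/3z)y_n
  so R(z) = (1 + 2/3z)/(1 − 1/3z).

Find x<0 with |R(x)|<1.
x=-0.71: |R|=0.4259
R=−1: 1+2/3x = −1+1/3x ⇒ -1/3x=2 ⇒ x=2/(-1/3)=-6.0000
Confirm numerically:
  x=-4.884: |R|=0.85845 <1
  x=-3.576: |R|=0.63139 <1
  x=-3.508: |R|=0.61709 <1
  x=-6.358: |R|=1.03826 >1
  x=-6.070: |R|=1.00772 >1
  x=-6.057: |R|=1.00629 >1
Interval (-6.0000, 0).

(-6.0000,0); λ=-7 ⇒ h* = (6)/7 = 0.8571.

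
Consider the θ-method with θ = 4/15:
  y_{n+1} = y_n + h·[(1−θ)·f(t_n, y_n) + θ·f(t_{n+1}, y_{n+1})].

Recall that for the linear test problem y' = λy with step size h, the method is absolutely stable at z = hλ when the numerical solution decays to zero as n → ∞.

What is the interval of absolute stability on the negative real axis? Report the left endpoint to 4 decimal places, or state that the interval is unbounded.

Set f=λy, z=hλ:
  y_{n+1} = y_n + z·[11/15·y_n + 4/15·y_{n+1}] ⇒ (1 − 4/15z)y_{n+1} = (1 + 11/15z)y_n
  Hence R(z) = (1 + 11/15z)/(1 − 4/15z).

Boundary: |R(x)|=1, x<0.
x=-0.46: |R|=0.5903
R=−1: 1+11/15x = −1+4/15x ⇒ -7/15x=2 ⇒ x=2/(-7/15)=-4.2857
Confirm numerically:
  x=-3.620: |R|=0.84193 <1
  x=-3.114: |R|=0.70127 <1
  x=-2.502: |R|=0.50072 <1
  x=-2.285: |R|=0.41984 <1
  x=-4.836: |R|=1.11216 >1
  x=-4.578: |R|=1.06142 >1
Stable set (-4.2857, 0).

(-4.2857, 0).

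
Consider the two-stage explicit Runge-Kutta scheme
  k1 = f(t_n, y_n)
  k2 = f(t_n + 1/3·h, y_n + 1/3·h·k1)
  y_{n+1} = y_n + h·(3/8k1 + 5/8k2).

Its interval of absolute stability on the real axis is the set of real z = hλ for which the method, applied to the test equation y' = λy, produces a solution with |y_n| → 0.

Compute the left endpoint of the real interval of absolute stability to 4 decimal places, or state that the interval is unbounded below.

Set f=λy, z=hλ:
  k1=λy_n ⇒ h·k1=z·y_n;  k2=λ(1+1/3z)y_n ⇒ h·k2=z(1+1/3z)y_n
  y_{n+1}/y_n = 1 + 3/8z + 5/8z(1+1/3z) = 1 + z + 5/24z²
  Hence R(z) = 1 + z + 5/24z².

Need |R(x)|<1, x<0.
x=-0.31: |R|=0.7100
R=1: x+5/24x²=0 ⇒ x=−24/5=-4.8000; min R=1−1/(4·5/24)=-0.2000>−1
Confirm numerically:
  x=-4.466: |R|=0.68924 <1
  x=-3.645: |R|=0.12292 <1
  x=-2.939: |R|=0.13947 <1
  x=-1.927: |R|=0.15339 <1
  x=-5.083: |R|=1.29969 >1
  x=-5.070: |R|=1.28519 >1
So |R|<1 on (-4.8000, 0).

z* = -4.8000.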